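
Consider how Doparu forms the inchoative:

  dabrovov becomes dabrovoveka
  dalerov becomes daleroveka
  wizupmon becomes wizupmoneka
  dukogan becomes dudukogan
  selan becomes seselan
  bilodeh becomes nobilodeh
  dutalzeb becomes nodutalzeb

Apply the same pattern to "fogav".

fofogav

"fogav" has last vowel 'a'. The stems whose last vowel is 'a' (dukogan → dudukogan, selan → seselan) repeat the first consonant+vowel as a prefix.
The other patterns: stems whose last vowel is 'o' add -eka; stems whose last vowel is 'e' add the prefix no-.
So fogav → fofogav.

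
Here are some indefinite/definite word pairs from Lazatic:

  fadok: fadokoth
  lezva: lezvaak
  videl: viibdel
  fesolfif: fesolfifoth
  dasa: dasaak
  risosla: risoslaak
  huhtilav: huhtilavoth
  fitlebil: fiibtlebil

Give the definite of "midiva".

midivaak

fitlebil and fesolfif both have last vowel 'i' yet inflect differently (fiibtlebil, fesolfifoth), so the last vowel is not what conditions the rule; the final letter is.
"midiva" ends in -a. The stems ending in -a (lezva → lezvaak, dasa → dasaak, risosla → risoslaak) add -ak.
The other patterns: stems ending in -l insert -ib- after the first vowel; stems ending in -f, -k or -v add -oth.
So midiva → midivaak.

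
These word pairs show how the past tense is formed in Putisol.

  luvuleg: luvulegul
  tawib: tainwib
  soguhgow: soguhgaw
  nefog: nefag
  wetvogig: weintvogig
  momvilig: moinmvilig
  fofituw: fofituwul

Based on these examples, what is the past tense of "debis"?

deinbis

momvilig and nefog both end in -g yet inflect differently (moinmvilig, nefag), so the final letter is not what conditions the rule; the last vowel is.
"debis" has last vowel 'i'. The stems whose last vowel is 'i' (momvilig → moinmvilig, tawib → tainwib, wetvogig → weintvogig) insert -in- after the first vowel.
The other patterns: stems whose last vowel is 'o' change the last vowel to 'a'; stems whose last vowel is 'e' or 'u' add -ul.
So debis → deinbis.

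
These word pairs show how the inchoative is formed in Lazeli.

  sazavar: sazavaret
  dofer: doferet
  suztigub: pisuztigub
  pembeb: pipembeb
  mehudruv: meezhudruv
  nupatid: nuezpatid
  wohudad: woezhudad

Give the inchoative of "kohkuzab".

dofer and pembeb both have last vowel 'e' yet inflect differently (doferet, pipembeb), so the last vowel is not what conditions the rule; the final letter is.
"kohkuzab" ends in -b. The stems ending in -b (suztigub → pisuztigub, pembeb → pipembeb) add the prefix pi-.
The other patterns: stems ending in -r add -et; stems ending in -d or -v insert -ez- after the first vowel.
So kohkuzab → pikohkuzab.

pikohkuzab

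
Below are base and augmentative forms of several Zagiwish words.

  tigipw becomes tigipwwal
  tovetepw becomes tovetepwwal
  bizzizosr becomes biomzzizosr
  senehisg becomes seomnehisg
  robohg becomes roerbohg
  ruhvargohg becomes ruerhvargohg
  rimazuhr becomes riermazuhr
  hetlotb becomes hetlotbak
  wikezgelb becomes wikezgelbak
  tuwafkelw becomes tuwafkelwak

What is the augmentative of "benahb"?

beernahb

senehisg and robohg both end in -g yet inflect differently (seomnehisg, roerbohg), so the final letter is not what conditions the rule; the second-to-last letter is.
"benahb" has second-to-last letter 'h'. The stems whose second-to-last letter is 'h' (robohg → roerbohg, ruhvargohg → ruerhvargohg, rimazuhr → riermazuhr) insert -er- after the first vowel.
The other patterns: stems whose second-to-last letter is 'p' double the final consonant and add -al; stems whose second-to-last letter is 's' insert -om- after the first vowel; stems whose second-to-last letter is 'l' or 't' add -ak.
So benahb → beernahb.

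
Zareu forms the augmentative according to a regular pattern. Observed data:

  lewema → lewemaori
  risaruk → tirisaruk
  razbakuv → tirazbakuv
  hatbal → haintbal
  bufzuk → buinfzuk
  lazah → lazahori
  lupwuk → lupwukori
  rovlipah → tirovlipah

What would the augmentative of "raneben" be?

lazah and rovlipah both end in -h yet inflect differently (lazahori, tirovlipah), so the final letter is not what conditions the rule; the first letter is.
"raneben" begins with r-. The stems beginning with r- (rovlipah → tirovlipah, razbakuv → tirazbakuv, risaruk → tirisaruk) add the prefix ti-.
The other patterns: stems beginning with l- add -ori; stems beginning with b- or h- insert -in- after the first vowel.
So raneben → tiraneben.

tiraneben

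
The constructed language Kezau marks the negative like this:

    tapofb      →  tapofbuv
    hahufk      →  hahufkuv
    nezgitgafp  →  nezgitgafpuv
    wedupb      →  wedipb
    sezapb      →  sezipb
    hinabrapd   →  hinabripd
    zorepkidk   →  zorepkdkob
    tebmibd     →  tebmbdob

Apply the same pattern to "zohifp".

zohifpuv

"zohifp" has second-to-last letter 'f'. The stems whose second-to-last letter is 'f' (tapofb → tapofbuv, hahufk → hahufkuv, nezgitgafp → nezgitgafpuv) add -uv.
So zohifp → zohifpuv.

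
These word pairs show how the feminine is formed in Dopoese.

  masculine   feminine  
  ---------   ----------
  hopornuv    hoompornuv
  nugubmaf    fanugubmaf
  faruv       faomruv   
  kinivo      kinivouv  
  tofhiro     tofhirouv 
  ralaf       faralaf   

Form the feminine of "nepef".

fanepef

kinivo and hopornuv both have 3 vowels yet inflect differently (kinivouv, hoompornuv), so the number of vowels is not what conditions the rule; the final letter is.
"nepef" ends in -f. The stems ending in -f (ralaf → faralaf, nugubmaf → fanugubmaf) add the prefix fa-.
So nepef → fanepef.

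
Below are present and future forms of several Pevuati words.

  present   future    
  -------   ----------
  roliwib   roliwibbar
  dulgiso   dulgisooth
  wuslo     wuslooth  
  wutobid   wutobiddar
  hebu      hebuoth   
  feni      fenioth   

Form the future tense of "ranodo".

feni and roliwib both have last vowel 'i' yet inflect differently (fenioth, roliwibbar), so the last vowel is not what conditions the rule; whether the stem ends in a vowel or a consonant is.
"ranodo" ends in a vowel. The stems ending in a vowel (hebu → hebuoth, feni → fenioth, dulgiso → dulgisooth) add -oth.
So ranodo → ranodooth.

ranodooth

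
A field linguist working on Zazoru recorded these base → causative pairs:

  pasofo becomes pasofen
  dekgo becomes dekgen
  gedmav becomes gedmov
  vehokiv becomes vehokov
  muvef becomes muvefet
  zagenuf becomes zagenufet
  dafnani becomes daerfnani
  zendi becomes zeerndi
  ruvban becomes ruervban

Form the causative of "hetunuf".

hetunufet

"hetunuf" ends in -f. The stems ending in -f (muvef → muvefet, zagenuf → zagenufet) add -et.
The other patterns: stems ending in -o drop the final letter and add -en; stems ending in -v change the last vowel to 'o'; stems ending in -i or -n insert -er- after the first vowel.
So hetunuf → hetunufet.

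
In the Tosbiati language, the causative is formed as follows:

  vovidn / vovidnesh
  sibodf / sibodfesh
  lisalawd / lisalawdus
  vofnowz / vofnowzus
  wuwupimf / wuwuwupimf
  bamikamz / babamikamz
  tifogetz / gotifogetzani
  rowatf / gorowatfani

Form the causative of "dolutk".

sibodf and wuwupimf both end in -f yet inflect differently (sibodfesh, wuwuwupimf), so the final letter is not what conditions the rule; the second-to-last letter is.
"dolutk" has second-to-last letter 't'. The stems whose second-to-last letter is 't' (tifogetz → gotifogetzani, rowatf → gorowatfani) add go- … -ani around the stem.
The other patterns: stems whose second-to-last letter is 'd' add -esh; stems whose second-to-last letter is 'w' add -us; stems whose second-to-last letter is 'm' repeat the first consonant+vowel as a prefix.
So dolutk → godolutkani.

godolutkani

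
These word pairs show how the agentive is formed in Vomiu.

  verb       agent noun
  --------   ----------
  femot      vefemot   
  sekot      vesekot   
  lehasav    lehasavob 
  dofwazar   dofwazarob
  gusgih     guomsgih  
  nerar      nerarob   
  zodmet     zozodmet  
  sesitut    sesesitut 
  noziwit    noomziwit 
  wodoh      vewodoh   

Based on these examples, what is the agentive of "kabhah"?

kabhahob

femot and zodmet both end in -t yet inflect differently (vefemot, zozodmet), so the final letter is not what conditions the rule; the last vowel is.
"kabhah" has last vowel 'a'. The stems whose last vowel is 'a' (lehasav → lehasavob, dofwazar → dofwazarob, nerar → nerarob) add -ob.
So kabhah → kabhahob.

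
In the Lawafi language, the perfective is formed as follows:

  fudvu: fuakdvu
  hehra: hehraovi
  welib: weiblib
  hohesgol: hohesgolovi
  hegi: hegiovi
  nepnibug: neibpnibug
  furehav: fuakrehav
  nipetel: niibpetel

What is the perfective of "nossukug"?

noibssukug

hohesgol and nipetel both end in -l yet inflect differently (hohesgolovi, niibpetel), so the final letter is not what conditions the rule; the first letter is.
"nossukug" begins with n-. The stems beginning with n- (nipetel → niibpetel, nepnibug → neibpnibug) insert -ib- after the first vowel.
The other patterns: stems beginning with h- add -ovi; stems beginning with f- insert -ak- after the first vowel.
So nossukug → noibssukug.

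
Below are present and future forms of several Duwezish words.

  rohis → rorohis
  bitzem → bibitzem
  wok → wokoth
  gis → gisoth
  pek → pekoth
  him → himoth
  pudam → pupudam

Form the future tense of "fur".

"fur" has 1 vowel. The stems with 1 vowel (pek → pekoth, gis → gisoth, wok → wokoth) add -oth.
The other pattern: stems with 2 vowels repeat the first consonant+vowel as a prefix.
So fur → furoth.

furoth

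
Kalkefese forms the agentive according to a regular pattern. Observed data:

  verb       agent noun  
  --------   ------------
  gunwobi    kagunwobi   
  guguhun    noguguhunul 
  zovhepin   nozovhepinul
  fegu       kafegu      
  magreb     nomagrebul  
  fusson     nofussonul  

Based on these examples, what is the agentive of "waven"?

nowavenul

"waven" ends in a consonant. The stems ending in a consonant (fusson → nofussonul, zovhepin → nozovhepinul, magreb → nomagrebul) add no- … -ul around the stem.
So waven → nowavenul.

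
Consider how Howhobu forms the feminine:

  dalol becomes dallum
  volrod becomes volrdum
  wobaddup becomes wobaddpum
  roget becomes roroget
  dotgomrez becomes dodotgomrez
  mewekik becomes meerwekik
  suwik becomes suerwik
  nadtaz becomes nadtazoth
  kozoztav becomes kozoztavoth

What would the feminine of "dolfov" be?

dolfvum

"dolfov" has last vowel 'o'. The stems whose last vowel is 'o' (dalol → dallum, volrod → volrdum) delete the last vowel and add -um.
The other patterns: stems whose last vowel is 'e' repeat the first consonant+vowel as a prefix; stems whose last vowel is 'i' insert -er- after the first vowel; stems whose last vowel is 'a' add -oth.
So dolfov → dolfvum.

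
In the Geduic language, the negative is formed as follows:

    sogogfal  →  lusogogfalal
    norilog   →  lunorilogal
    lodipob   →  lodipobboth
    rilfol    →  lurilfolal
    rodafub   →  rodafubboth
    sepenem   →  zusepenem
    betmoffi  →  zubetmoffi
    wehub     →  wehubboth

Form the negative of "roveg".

lodipob and norilog both have last vowel 'o' yet inflect differently (lodipobboth, lunorilogal), so the last vowel is not what conditions the rule; the final letter is.
"roveg" ends in -g. The one such stem in the data (norilog → lunorilogal) adds lu- … -al around the stem, so the same rule applies.
So roveg → lurovegal.

lurovegal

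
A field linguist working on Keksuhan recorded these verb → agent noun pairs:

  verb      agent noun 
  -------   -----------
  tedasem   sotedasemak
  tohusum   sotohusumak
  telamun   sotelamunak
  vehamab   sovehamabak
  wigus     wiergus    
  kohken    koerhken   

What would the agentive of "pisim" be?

piersim

telamun and kohken both end in -n yet inflect differently (sotelamunak, koerhken), so the final letter is not what conditions the rule; the number of vowels is.
"pisim" has 2 vowels. The stems with 2 vowels (wigus → wiergus, kohken → koerhken) insert -er- after the first vowel.
So pisim → piersim.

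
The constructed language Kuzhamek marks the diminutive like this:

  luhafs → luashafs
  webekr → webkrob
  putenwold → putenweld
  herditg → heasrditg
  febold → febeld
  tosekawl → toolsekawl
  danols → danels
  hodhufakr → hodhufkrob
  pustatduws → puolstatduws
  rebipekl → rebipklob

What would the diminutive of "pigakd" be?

pigkdob

danols and pustatduws both end in -s yet inflect differently (danels, puolstatduws), so the final letter is not what conditions the rule; the second-to-last letter is.
"pigakd" has second-to-last letter 'k'. The stems whose second-to-last letter is 'k' (rebipekl → rebipklob, hodhufakr → hodhufkrob, webekr → webkrob) delete the last vowel and add -ob.
So pigakd → pigkdob.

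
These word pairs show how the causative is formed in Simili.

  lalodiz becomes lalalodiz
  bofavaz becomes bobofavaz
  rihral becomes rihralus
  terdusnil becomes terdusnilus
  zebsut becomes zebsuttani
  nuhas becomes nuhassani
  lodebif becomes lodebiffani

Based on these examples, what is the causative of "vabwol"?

bofavaz and rihral both have last vowel 'a' yet inflect differently (bobofavaz, rihralus), so the last vowel is not what conditions the rule; the final letter is.
"vabwol" ends in -l. The stems ending in -l (rihral → rihralus, terdusnil → terdusnilus) add -us.
The other patterns: stems ending in -z repeat the first consonant+vowel as a prefix; stems ending in -f, -s or -t double the final consonant and add -ani.
So vabwol → vabwolus.

vabwolus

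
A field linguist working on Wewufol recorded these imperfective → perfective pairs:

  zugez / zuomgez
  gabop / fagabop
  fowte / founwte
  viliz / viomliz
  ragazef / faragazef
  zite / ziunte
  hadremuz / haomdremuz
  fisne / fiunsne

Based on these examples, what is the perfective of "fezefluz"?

"fezefluz" ends in -z. The stems ending in -z (viliz → viomliz, hadremuz → haomdremuz, zugez → zuomgez) insert -om- after the first vowel.
So fezefluz → feomzefluz.

feomzefluz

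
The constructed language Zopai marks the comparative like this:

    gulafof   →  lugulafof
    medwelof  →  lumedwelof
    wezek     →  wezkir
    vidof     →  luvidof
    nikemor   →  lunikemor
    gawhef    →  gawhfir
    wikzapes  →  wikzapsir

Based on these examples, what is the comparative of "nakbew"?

nakbwir

vidof and gawhef both end in -f yet inflect differently (luvidof, gawhfir), so the final letter is not what conditions the rule; the last vowel is.
"nakbew" has last vowel 'e'. The stems whose last vowel is 'e' (wikzapes → wikzapsir, gawhef → gawhfir, wezek → wezkir) delete the last vowel and add -ir.
The other pattern: stems whose last vowel is 'o' add the prefix lu-.
So nakbew → nakbwir.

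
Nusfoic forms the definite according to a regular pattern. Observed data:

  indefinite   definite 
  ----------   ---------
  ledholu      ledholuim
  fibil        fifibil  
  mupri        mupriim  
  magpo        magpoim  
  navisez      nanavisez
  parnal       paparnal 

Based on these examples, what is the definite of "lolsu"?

fibil and mupri both have last vowel 'i' yet inflect differently (fifibil, mupriim), so the last vowel is not what conditions the rule; whether the stem ends in a vowel or a consonant is.
"lolsu" ends in a vowel. The stems ending in a vowel (ledholu → ledholuim, magpo → magpoim, mupri → mupriim) add -im.
So lolsu → lolsuim.

lolsuim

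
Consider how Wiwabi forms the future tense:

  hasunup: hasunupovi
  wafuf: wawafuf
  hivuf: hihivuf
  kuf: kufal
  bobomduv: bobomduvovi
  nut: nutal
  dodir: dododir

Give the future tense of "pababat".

pababatovi

"pababat" has 3 vowels. The stems with 3 vowels (hasunup → hasunupovi, bobomduv → bobomduvovi) add -ovi.
The other patterns: stems with 1 vowel add -al; stems with 2 vowels repeat the first consonant+vowel as a prefix.
So pababat → pababatovi.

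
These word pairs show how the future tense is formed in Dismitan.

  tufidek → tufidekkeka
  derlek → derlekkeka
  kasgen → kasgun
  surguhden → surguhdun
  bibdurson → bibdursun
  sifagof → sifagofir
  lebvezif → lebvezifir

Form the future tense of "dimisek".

"dimisek" ends in -k. The stems ending in -k (tufidek → tufidekkeka, derlek → derlekkeka) double the final consonant and add -eka.
The other patterns: stems ending in -n change the last vowel to 'u'; stems ending in -f add -ir.
So dimisek → dimisekkeka.

dimisekkeka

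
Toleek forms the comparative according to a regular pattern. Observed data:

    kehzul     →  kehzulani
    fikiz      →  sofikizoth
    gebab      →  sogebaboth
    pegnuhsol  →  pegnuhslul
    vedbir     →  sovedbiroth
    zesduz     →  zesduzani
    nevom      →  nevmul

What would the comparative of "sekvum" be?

sekvumani

"sekvum" has last vowel 'u'. The stems whose last vowel is 'u' (zesduz → zesduzani, kehzul → kehzulani) add -ani.
So sekvum → sekvumani.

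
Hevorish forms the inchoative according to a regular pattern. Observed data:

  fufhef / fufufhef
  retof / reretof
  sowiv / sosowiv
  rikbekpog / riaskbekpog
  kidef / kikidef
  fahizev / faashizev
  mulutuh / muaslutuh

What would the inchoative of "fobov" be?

fofobov

sowiv and fahizev both end in -v yet inflect differently (sosowiv, faashizev), so the final letter is not what conditions the rule; the number of vowels is.
"fobov" has 2 vowels. The stems with 2 vowels (fufhef → fufufhef, kidef → kikidef, retof → reretof) repeat the first consonant+vowel as a prefix.
So fobov → fofobov.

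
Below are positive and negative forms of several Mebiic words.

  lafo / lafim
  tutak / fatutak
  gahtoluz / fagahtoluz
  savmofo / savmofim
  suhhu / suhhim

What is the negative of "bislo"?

gahtoluz and suhhu both have last vowel 'u' yet inflect differently (fagahtoluz, suhhim), so the last vowel is not what conditions the rule; whether the stem ends in a vowel or a consonant is.
"bislo" ends in a vowel. The stems ending in a vowel (suhhu → suhhim, lafo → lafim, savmofo → savmofim) drop the final letter and add -im.
So bislo → bislim.

bislim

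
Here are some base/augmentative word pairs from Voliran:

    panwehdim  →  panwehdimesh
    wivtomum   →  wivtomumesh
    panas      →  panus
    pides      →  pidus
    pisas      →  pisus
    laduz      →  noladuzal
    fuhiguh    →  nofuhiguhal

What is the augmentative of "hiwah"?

nohiwahal

wivtomum and laduz both have last vowel 'u' yet inflect differently (wivtomumesh, noladuzal), so the last vowel is not what conditions the rule; the final letter is.
"hiwah" ends in -h. The one such stem in the data (fuhiguh → nofuhiguhal) adds no- … -al around the stem, so the same rule applies.
So hiwah → nohiwahal.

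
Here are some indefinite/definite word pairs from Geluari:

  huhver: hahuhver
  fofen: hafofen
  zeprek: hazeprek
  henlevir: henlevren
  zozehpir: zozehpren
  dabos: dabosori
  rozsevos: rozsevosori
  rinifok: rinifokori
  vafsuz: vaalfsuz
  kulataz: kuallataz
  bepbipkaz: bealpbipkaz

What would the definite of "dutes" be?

"dutes" has last vowel 'e'. The stems whose last vowel is 'e' (huhver → hahuhver, fofen → hafofen, zeprek → hazeprek) add the prefix ha-.
The other patterns: stems whose last vowel is 'i' delete the last vowel and add -en; stems whose last vowel is 'o' add -ori; stems whose last vowel is 'a' or 'u' insert -al- after the first vowel.
So dutes → hadutes.

hadutes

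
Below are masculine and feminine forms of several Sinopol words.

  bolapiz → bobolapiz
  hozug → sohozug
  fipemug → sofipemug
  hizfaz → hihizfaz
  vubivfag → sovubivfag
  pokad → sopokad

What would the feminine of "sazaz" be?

sasazaz

hizfaz and pokad both have last vowel 'a' yet inflect differently (hihizfaz, sopokad), so the last vowel is not what conditions the rule; the final letter is.
"sazaz" ends in -z. The stems ending in -z (bolapiz → bobolapiz, hizfaz → hihizfaz) repeat the first consonant+vowel as a prefix.
The other pattern: stems ending in -d or -g add the prefix so-.
So sazaz → sasazaz.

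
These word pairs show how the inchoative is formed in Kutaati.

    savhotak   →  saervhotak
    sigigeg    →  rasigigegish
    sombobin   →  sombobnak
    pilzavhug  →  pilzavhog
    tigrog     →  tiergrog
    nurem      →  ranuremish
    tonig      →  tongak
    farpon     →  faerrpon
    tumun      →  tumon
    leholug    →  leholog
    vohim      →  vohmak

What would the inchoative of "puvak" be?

"puvak" has last vowel 'a'. The one such stem in the data (savhotak → saervhotak) inserts -er- after the first vowel (as do tigrog, farpon), so the same rule applies.
So puvak → puervak.

puervak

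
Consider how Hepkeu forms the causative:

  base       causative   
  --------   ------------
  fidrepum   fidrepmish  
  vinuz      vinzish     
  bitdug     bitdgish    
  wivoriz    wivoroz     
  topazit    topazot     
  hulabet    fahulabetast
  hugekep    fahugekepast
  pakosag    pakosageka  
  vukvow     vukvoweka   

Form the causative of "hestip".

hestop

"hestip" has last vowel 'i'. The stems whose last vowel is 'i' (wivoriz → wivoroz, topazit → topazot) change the last vowel to 'o'.
The other patterns: stems whose last vowel is 'u' delete the last vowel and add -ish; stems whose last vowel is 'e' add fa- … -ast around the stem; stems whose last vowel is 'a' or 'o' add -eka.
So hestip → hestop.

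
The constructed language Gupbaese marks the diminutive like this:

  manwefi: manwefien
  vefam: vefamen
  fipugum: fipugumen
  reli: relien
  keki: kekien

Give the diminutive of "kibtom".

kibtomen

Every pair shown (manwefi → manwefien, vefam → vefamen, fipugum → fipugumen, …) follows the same rule: add -en.
So kibtom → kibtomen.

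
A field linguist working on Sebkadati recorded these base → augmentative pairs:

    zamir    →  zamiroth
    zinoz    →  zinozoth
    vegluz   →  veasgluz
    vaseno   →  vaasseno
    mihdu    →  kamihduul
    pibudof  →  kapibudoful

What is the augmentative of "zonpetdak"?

"zonpetdak" begins with z-. The stems beginning with z- (zamir → zamiroth, zinoz → zinozoth) add -oth.
So zonpetdak → zonpetdakoth.

zonpetdakoth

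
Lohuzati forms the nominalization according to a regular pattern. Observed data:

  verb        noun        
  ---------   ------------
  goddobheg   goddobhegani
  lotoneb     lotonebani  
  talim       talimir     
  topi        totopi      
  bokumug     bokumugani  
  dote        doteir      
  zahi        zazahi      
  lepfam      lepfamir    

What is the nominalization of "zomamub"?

zomamubani

topi and talim both have last vowel 'i' yet inflect differently (totopi, talimir), so the last vowel is not what conditions the rule; the final letter is.
"zomamub" ends in -b. The one such stem in the data (lotoneb → lotonebani) adds -ani, so the same rule applies.
The other patterns: stems ending in -i repeat the first consonant+vowel as a prefix; stems ending in -e or -m add -ir.
So zomamub → zomamubani.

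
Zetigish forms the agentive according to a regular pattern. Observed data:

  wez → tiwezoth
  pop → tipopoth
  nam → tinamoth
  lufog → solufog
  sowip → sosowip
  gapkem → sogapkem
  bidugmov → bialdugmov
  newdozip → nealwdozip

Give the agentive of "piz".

pop and sowip both end in -p yet inflect differently (tipopoth, sosowip), so the final letter is not what conditions the rule; the number of vowels is.
"piz" has 1 vowel. The stems with 1 vowel (wez → tiwezoth, pop → tipopoth, nam → tinamoth) add ti- … -oth around the stem.
The other patterns: stems with 2 vowels add the prefix so-; stems with 3 vowels insert -al- after the first vowel.
So piz → tipizoth.

tipizoth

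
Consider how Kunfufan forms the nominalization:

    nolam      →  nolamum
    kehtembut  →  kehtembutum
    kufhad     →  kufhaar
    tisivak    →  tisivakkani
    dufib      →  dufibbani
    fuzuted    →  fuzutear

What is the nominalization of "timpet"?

timpetum

"timpet" ends in -t. The one such stem in the data (kehtembut → kehtembutum) adds -um, so the same rule applies.
The other patterns: stems ending in -b or -k double the final consonant and add -ani; stems ending in -d drop the final letter and add -ar.
So timpet → timpetum.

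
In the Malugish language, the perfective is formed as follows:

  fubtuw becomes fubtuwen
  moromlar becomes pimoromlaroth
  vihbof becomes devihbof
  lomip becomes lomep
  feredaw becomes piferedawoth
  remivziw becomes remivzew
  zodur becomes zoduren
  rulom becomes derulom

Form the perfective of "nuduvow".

"nuduvow" has last vowel 'o'. The stems whose last vowel is 'o' (vihbof → devihbof, rulom → derulom) add the prefix de-.
The other patterns: stems whose last vowel is 'u' add -en; stems whose last vowel is 'i' change the last vowel to 'e'; stems whose last vowel is 'a' add pi- … -oth around the stem.
So nuduvow → denuduvow.

denuduvow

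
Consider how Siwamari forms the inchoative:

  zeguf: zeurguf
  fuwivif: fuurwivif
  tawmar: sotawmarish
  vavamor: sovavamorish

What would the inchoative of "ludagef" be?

luurdagef

"ludagef" ends in -f. The stems ending in -f (zeguf → zeurguf, fuwivif → fuurwivif) insert -ur- after the first vowel.
So ludagef → luurdagef.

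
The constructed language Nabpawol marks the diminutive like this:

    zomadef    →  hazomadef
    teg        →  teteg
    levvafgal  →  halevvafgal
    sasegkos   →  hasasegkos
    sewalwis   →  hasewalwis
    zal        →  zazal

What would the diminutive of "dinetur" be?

zal and levvafgal both end in -l yet inflect differently (zazal, halevvafgal), so the final letter is not what conditions the rule; the number of vowels is.
"dinetur" has 3 vowels. The stems with 3 vowels (levvafgal → halevvafgal, sasegkos → hasasegkos, zomadef → hazomadef) add the prefix ha-.
So dinetur → hadinetur.

hadinetur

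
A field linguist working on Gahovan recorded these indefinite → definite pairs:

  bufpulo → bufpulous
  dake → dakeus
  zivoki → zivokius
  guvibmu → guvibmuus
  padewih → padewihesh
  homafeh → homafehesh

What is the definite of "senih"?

zivoki and padewih both have last vowel 'i' yet inflect differently (zivokius, padewihesh), so the last vowel is not what conditions the rule; whether the stem ends in a vowel or a consonant is.
"senih" ends in a consonant. The stems ending in a consonant (padewih → padewihesh, homafeh → homafehesh) add -esh.
So senih → senihesh.

senihesh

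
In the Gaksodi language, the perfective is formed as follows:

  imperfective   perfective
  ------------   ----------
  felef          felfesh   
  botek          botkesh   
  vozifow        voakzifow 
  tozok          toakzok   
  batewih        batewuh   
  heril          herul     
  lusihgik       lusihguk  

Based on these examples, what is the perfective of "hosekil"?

botek and tozok both end in -k yet inflect differently (botkesh, toakzok), so the final letter is not what conditions the rule; the last vowel is.
"hosekil" has last vowel 'i'. The stems whose last vowel is 'i' (batewih → batewuh, heril → herul, lusihgik → lusihguk) change the last vowel to 'u'.
The other patterns: stems whose last vowel is 'e' delete the last vowel and add -esh; stems whose last vowel is 'o' insert -ak- after the first vowel.
So hosekil → hosekul.

hosekul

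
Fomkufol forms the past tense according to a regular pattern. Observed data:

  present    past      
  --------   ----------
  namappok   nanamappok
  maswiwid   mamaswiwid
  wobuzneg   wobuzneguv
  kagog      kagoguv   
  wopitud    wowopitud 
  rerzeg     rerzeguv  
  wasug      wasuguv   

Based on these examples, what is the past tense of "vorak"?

vovorak

wasug and wopitud both have last vowel 'u' yet inflect differently (wasuguv, wowopitud), so the last vowel is not what conditions the rule; the final letter is.
"vorak" ends in -k. The one such stem in the data (namappok → nanamappok) repeats the first consonant+vowel as a prefix (as do wopitud, maswiwid), so the same rule applies.
So vorak → vovorak.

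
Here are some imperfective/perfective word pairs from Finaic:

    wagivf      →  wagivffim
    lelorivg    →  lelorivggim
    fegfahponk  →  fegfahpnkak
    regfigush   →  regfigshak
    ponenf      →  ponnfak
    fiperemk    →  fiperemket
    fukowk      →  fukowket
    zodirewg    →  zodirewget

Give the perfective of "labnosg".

wagivf and ponenf both end in -f yet inflect differently (wagivffim, ponnfak), so the final letter is not what conditions the rule; the second-to-last letter is.
"labnosg" has second-to-last letter 's'. The one such stem in the data (regfigush → regfigshak) deletes the last vowel and adds -ak (as do fegfahponk, ponenf), so the same rule applies.
The other patterns: stems whose second-to-last letter is 'v' double the final consonant and add -im; stems whose second-to-last letter is 'm' or 'w' add -et.
So labnosg → labnsgak.

labnsgak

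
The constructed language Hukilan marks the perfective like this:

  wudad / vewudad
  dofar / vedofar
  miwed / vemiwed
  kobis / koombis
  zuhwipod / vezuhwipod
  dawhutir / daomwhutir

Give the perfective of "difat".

vedifat

dawhutir and dofar both end in -r yet inflect differently (daomwhutir, vedofar), so the final letter is not what conditions the rule; the last vowel is.
"difat" has last vowel 'a'. The stems whose last vowel is 'a' (wudad → vewudad, dofar → vedofar) add the prefix ve-.
So difat → vedifat.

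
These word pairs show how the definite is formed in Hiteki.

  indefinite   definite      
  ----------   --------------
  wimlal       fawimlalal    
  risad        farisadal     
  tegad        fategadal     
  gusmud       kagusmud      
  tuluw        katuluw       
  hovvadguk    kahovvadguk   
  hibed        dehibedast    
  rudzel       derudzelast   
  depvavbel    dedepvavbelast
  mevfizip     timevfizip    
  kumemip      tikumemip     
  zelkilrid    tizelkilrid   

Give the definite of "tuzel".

detuzelast

risad and gusmud both end in -d yet inflect differently (farisadal, kagusmud), so the final letter is not what conditions the rule; the last vowel is.
"tuzel" has last vowel 'e'. The stems whose last vowel is 'e' (hibed → dehibedast, rudzel → derudzelast, depvavbel → dedepvavbelast) add de- … -ast around the stem.
So tuzel → detuzelast.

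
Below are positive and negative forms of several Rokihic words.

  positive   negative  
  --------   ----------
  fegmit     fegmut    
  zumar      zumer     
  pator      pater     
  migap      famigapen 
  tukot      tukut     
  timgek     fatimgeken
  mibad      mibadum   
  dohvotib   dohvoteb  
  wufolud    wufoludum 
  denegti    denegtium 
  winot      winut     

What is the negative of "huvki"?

fegmit and dohvotib both have last vowel 'i' yet inflect differently (fegmut, dohvoteb), so the last vowel is not what conditions the rule; the final letter is.
"huvki" ends in -i. The one such stem in the data (denegti → denegtium) adds -um, so the same rule applies.
So huvki → huvkium.

huvkium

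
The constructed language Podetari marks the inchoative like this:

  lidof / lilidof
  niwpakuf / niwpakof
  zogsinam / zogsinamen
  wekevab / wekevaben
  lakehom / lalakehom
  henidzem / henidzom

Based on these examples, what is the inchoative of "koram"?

"koram" has last vowel 'a'. The stems whose last vowel is 'a' (wekevab → wekevaben, zogsinam → zogsinamen) add -en.
So koram → koramen.

koramen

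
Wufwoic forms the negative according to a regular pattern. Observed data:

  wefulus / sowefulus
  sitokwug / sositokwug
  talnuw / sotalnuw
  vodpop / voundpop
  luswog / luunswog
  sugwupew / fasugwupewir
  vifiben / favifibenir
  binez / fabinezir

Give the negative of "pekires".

fapekiresir

"pekires" has last vowel 'e'. The stems whose last vowel is 'e' (sugwupew → fasugwupewir, vifiben → favifibenir, binez → fabinezir) add fa- … -ir around the stem.
So pekires → fapekiresir.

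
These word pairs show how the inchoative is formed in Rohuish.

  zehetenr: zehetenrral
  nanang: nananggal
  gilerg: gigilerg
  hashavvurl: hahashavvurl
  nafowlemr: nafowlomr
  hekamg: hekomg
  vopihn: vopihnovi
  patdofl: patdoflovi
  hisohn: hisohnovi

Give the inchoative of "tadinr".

nanang and gilerg both end in -g yet inflect differently (nananggal, gigilerg), so the final letter is not what conditions the rule; the second-to-last letter is.
"tadinr" has second-to-last letter 'n'. The stems whose second-to-last letter is 'n' (zehetenr → zehetenrral, nanang → nananggal) double the final consonant and add -al.
The other patterns: stems whose second-to-last letter is 'r' repeat the first consonant+vowel as a prefix; stems whose second-to-last letter is 'm' change the last vowel to 'o'; stems whose second-to-last letter is 'f' or 'h' add -ovi.
So tadinr → tadinrral.

tadinrral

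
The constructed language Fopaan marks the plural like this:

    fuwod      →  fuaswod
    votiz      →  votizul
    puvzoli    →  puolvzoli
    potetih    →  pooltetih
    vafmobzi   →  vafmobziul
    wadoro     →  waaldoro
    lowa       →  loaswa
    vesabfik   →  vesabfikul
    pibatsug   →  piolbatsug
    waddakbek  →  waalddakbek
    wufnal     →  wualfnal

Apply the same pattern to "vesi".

puvzoli and vafmobzi both end in -i yet inflect differently (puolvzoli, vafmobziul), so the final letter is not what conditions the rule; the first letter is.
"vesi" begins with v-. The stems beginning with v- (votiz → votizul, vafmobzi → vafmobziul, vesabfik → vesabfikul) add -ul.
The other patterns: stems beginning with p- insert -ol- after the first vowel; stems beginning with w- insert -al- after the first vowel; stems beginning with f- or l- insert -as- after the first vowel.
So vesi → vesiul.

vesiul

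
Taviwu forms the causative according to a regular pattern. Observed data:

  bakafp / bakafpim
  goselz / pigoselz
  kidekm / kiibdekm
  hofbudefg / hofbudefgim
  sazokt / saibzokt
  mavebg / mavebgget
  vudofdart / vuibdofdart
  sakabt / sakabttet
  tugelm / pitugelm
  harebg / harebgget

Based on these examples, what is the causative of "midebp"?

midebppet

hofbudefg and mavebg both end in -g yet inflect differently (hofbudefgim, mavebgget), so the final letter is not what conditions the rule; the second-to-last letter is.
"midebp" has second-to-last letter 'b'. The stems whose second-to-last letter is 'b' (mavebg → mavebgget, sakabt → sakabttet, harebg → harebgget) double the final consonant and add -et.
The other patterns: stems whose second-to-last letter is 'l' add the prefix pi-; stems whose second-to-last letter is 'f' add -im; stems whose second-to-last letter is 'k' or 'r' insert -ib- after the first vowel.
So midebp → midebppet.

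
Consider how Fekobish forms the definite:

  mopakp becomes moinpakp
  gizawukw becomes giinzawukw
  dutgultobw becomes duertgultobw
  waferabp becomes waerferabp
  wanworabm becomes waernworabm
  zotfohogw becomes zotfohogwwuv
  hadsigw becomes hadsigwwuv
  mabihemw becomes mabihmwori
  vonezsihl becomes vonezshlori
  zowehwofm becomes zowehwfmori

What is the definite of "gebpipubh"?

geerbpipubh

gizawukw and dutgultobw both end in -w yet inflect differently (giinzawukw, duertgultobw), so the final letter is not what conditions the rule; the second-to-last letter is.
"gebpipubh" has second-to-last letter 'b'. The stems whose second-to-last letter is 'b' (dutgultobw → duertgultobw, waferabp → waerferabp, wanworabm → waernworabm) insert -er- after the first vowel.
The other patterns: stems whose second-to-last letter is 'k' insert -in- after the first vowel; stems whose second-to-last letter is 'g' double the final consonant and add -uv; stems whose second-to-last letter is 'f', 'h' or 'm' delete the last vowel and add -ori.
So gebpipubh → geerbpipubh.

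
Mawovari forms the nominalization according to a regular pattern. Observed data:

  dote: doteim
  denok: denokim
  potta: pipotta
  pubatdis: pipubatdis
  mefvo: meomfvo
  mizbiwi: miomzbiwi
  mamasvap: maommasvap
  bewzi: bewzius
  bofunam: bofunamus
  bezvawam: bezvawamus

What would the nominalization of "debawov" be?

debawovim

mizbiwi and bewzi both end in -i yet inflect differently (miomzbiwi, bewzius), so the final letter is not what conditions the rule; the first letter is.
"debawov" begins with d-. The stems beginning with d- (dote → doteim, denok → denokim) add -im.
So debawov → debawovim.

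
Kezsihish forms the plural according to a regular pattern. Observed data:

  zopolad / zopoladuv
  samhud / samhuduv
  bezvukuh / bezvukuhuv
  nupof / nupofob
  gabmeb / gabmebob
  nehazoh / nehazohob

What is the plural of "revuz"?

nehazoh and bezvukuh both end in -h yet inflect differently (nehazohob, bezvukuhuv), so the final letter is not what conditions the rule; the last vowel is.
"revuz" has last vowel 'u'. The stems whose last vowel is 'u' (bezvukuh → bezvukuhuv, samhud → samhuduv) add -uv.
The other pattern: stems whose last vowel is 'e' or 'o' add -ob.
So revuz → revuzuv.

revuzuv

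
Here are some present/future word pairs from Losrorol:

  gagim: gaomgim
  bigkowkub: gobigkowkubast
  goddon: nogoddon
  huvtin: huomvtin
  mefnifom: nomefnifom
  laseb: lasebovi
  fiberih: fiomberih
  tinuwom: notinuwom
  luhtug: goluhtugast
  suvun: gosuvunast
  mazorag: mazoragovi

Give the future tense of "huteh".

luhtug and mazorag both end in -g yet inflect differently (goluhtugast, mazoragovi), so the final letter is not what conditions the rule; the last vowel is.
"huteh" has last vowel 'e'. The one such stem in the data (laseb → lasebovi) adds -ovi, so the same rule applies.
So huteh → hutehovi.

hutehovi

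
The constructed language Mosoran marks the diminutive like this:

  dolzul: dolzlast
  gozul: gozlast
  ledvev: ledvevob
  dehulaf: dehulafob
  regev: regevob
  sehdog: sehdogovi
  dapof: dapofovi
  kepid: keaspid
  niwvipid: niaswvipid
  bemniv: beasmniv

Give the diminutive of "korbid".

koasrbid

dehulaf and dapof both end in -f yet inflect differently (dehulafob, dapofovi), so the final letter is not what conditions the rule; the last vowel is.
"korbid" has last vowel 'i'. The stems whose last vowel is 'i' (kepid → keaspid, niwvipid → niaswvipid, bemniv → beasmniv) insert -as- after the first vowel.
So korbid → koasrbid.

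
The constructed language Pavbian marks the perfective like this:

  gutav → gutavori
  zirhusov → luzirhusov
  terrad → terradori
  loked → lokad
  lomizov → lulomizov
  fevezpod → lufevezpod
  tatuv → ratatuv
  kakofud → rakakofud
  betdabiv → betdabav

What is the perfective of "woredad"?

woredadori

"woredad" has last vowel 'a'. The stems whose last vowel is 'a' (terrad → terradori, gutav → gutavori) add -ori.
The other patterns: stems whose last vowel is 'o' add the prefix lu-; stems whose last vowel is 'e' or 'i' change the last vowel to 'a'; stems whose last vowel is 'u' add the prefix ra-.
So woredad → woredadori.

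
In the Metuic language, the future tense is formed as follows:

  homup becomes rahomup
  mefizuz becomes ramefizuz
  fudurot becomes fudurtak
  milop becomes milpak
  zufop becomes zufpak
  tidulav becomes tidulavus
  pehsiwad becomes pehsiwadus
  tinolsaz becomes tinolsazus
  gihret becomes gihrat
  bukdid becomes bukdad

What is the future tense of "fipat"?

homup and milop both end in -p yet inflect differently (rahomup, milpak), so the final letter is not what conditions the rule; the last vowel is.
"fipat" has last vowel 'a'. The stems whose last vowel is 'a' (tidulav → tidulavus, pehsiwad → pehsiwadus, tinolsaz → tinolsazus) add -us.
The other patterns: stems whose last vowel is 'u' add the prefix ra-; stems whose last vowel is 'o' delete the last vowel and add -ak; stems whose last vowel is 'e' or 'i' change the last vowel to 'a'.
So fipat → fipatus.

fipatus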